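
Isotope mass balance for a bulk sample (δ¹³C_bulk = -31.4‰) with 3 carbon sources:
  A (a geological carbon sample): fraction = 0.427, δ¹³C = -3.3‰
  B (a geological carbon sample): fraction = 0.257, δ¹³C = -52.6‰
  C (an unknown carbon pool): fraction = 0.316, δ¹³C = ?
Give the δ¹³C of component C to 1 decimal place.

-52.1‰

Isotope mass balance: δ_bulk = Σ fᵢ·δᵢ.
-31.4 = 0.427×(-3.3) + 0.257×(-52.6) + 0.316×δ_C
0.316·δ_C = -31.4 − (-14.927) = -16.473
δ_C = -16.473 / 0.316 = -52.13‰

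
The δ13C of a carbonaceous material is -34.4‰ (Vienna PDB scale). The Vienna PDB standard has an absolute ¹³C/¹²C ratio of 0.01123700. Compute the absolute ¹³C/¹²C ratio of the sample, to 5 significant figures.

0.010850

R_sample = R_standard × (δ13C/1000 + 1)
R_sample = 0.01123700 × (-34.4/1000 + 1) = 0.01123700 × 0.965600
R_sample = 0.0108504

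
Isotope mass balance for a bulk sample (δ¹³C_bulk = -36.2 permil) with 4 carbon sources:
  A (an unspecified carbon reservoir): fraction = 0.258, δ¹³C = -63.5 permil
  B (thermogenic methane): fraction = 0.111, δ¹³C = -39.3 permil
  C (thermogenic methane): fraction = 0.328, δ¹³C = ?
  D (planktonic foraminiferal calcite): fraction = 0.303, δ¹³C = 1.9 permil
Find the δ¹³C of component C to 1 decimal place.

-48.9 permil

Isotope mass balance: δ_bulk = Σ fᵢ·δᵢ.
-36.2 = 0.258×(-63.5) + 0.111×(-39.3) + 0.328×δ_C + 0.303×(1.9)
0.328·δ_C = -36.2 − (-20.170) = -16.030
δ_C = -16.030 / 0.328 = -48.87 permil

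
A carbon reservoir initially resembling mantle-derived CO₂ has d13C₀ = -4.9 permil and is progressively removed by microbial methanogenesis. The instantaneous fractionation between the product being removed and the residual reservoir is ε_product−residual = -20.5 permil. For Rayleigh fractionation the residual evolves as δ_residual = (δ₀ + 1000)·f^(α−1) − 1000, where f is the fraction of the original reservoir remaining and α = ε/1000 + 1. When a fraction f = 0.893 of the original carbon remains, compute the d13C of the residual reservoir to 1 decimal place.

-2.6 permil

Rayleigh residual: δ_res = (δ₀ + 1000)·f^(α−1) − 1000
α = ε/1000 + 1 = 0.97950, so α − 1 = -0.02050
f^(α−1) = 0.893^(-0.02050) = 1.002323
δ_res = (-4.9 + 1000) × 1.002323 − 1000 = 997.411 − 1000 = -2.59 permil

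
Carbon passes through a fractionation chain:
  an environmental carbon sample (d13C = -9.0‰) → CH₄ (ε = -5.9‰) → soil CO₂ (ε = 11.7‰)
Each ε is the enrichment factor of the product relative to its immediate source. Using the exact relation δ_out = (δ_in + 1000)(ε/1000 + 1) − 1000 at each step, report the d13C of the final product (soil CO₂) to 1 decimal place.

-3.3‰

step 1: δ = (-9.00 + 1000)·(-5.9/1000 + 1) − 1000 = -14.85‰
step 2: δ = (-14.85 + 1000)·(11.7/1000 + 1) − 1000 = -3.32‰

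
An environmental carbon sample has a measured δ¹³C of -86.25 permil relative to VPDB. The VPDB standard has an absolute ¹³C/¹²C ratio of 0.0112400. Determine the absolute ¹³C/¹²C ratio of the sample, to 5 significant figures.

0.010271

R_sample = R_standard × (δ¹³C/1000 + 1)
R_sample = 0.0112400 × (-86.25/1000 + 1) = 0.0112400 × 0.913750
R_sample = 0.0102706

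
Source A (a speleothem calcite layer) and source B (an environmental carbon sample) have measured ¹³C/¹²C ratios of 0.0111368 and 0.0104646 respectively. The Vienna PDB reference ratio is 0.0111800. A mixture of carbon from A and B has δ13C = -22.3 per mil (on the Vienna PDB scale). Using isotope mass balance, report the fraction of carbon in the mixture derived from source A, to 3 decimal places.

δ_A = (0.0111368/0.0111800 − 1)×1000 = (0.996136 − 1)×1000 = -3.864 per mil
δ_B = (0.0104646/0.0111800 − 1)×1000 = (0.936011 − 1)×1000 = -63.989 per mil
f_A = (δ_mix − δ_B)/(δ_A − δ_B) = (-22.3 − (-63.989))/(-3.864 − (-63.989))
f_A = 41.689 / 60.125 = 0.6934

0.693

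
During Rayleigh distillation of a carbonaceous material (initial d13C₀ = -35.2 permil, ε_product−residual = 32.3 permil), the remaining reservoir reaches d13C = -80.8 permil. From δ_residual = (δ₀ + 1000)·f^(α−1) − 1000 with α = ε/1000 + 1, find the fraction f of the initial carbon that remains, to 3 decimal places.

0.223

α − 1 = ε/1000 = 0.0323
(δ_res + 1000)/(δ₀ + 1000) = (-80.8 + 1000)/(-35.2 + 1000) = 919.2/964.8 = 0.952736
f = 0.952736^(1/0.0323) = exp(ln(0.952736)/0.0323) = exp(-0.04842/0.0323)
f = exp(-1.4990) = 0.2234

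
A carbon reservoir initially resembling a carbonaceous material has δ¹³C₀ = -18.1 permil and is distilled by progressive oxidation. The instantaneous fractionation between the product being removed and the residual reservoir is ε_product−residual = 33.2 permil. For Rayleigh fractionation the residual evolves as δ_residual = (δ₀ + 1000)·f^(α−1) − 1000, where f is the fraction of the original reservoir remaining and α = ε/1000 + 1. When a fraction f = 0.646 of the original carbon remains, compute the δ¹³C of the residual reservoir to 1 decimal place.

-32.2 permil

Rayleigh residual: δ_res = (δ₀ + 1000)·f^(α−1) − 1000
α = ε/1000 + 1 = 1.03320, so α − 1 = 0.03320
f^(α−1) = 0.646^(0.03320) = 0.985598
δ_res = (-18.1 + 1000) × 0.985598 − 1000 = 967.758 − 1000 = -32.24 permil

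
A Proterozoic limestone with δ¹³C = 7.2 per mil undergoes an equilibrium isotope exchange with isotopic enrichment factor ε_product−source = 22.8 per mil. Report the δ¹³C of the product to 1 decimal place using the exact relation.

30.2 per mil

Exactly, δ_product = (δ_source + 1000)·(ε/1000 + 1) − 1000.
δ_product = (7.2 + 1000) × (22.8/1000 + 1) − 1000
δ_product = 30.16 per mil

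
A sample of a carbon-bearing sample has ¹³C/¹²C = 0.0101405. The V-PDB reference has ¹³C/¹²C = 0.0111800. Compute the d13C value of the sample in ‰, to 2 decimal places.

-92.98‰

d13C = (R_sample / R_standard − 1) × 1000
R_sample / R_standard = 0.0101405 / 0.0111800 = 0.907021
d13C = (0.907021 − 1) × 1000 = -92.979‰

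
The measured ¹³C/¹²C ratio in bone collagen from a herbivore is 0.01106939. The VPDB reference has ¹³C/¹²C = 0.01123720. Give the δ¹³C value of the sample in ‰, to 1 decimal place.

δ¹³C = (R_sample / R_standard − 1) × 1000
R_sample / R_standard = 0.01106939 / 0.01123720 = 0.985067
δ¹³C = (0.985067 − 1) × 1000 = -14.93‰

-14.9‰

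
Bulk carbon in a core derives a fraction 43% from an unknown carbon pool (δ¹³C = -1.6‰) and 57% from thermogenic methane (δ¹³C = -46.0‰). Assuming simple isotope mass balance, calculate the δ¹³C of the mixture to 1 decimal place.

δ_mix = f_A·δ_A + f_B·δ_B
δ_mix = 0.43 × (-1.6) + 0.57 × (-46.0)
δ_mix = -0.69 + -26.22 = -26.91‰

-26.9‰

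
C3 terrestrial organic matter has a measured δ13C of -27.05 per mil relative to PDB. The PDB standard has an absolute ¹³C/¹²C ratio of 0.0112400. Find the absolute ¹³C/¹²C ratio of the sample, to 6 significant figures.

0.0109360

R_sample = R_standard × (δ13C/1000 + 1)
R_sample = 0.0112400 × (-27.05/1000 + 1) = 0.0112400 × 0.972950
R_sample = 0.0109360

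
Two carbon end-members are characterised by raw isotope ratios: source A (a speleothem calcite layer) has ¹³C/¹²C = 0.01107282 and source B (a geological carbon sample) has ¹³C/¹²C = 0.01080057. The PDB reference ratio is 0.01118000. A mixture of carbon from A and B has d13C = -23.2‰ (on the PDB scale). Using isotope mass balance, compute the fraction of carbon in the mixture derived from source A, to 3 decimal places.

δ_A = (0.01107282/0.01118000 − 1)×1000 = (0.990413 − 1)×1000 = -9.587‰
δ_B = (0.01080057/0.01118000 − 1)×1000 = (0.966062 − 1)×1000 = -33.938‰
f_A = (δ_mix − δ_B)/(δ_A − δ_B) = (-23.2 − (-33.938))/(-9.587 − (-33.938))
f_A = 10.738 / 24.352 = 0.4410

0.441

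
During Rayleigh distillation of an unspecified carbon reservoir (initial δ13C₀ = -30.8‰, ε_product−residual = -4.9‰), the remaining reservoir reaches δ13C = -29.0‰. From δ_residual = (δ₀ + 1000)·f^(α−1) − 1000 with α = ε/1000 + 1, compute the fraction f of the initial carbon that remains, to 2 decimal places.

α − 1 = ε/1000 = -0.0049
(δ_res + 1000)/(δ₀ + 1000) = (-29.0 + 1000)/(-30.8 + 1000) = 971.0/969.2 = 1.001857
f = 1.001857^(1/-0.0049) = exp(ln(1.001857)/-0.0049) = exp(0.00186/-0.0049)
f = exp(-0.3787) = 0.6848

0.68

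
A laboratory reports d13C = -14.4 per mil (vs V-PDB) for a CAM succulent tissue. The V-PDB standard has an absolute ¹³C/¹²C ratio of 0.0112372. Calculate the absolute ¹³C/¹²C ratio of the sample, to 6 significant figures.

0.0110754

R_sample = R_standard × (d13C/1000 + 1)
R_sample = 0.0112372 × (-14.4/1000 + 1) = 0.0112372 × 0.985600
R_sample = 0.0110754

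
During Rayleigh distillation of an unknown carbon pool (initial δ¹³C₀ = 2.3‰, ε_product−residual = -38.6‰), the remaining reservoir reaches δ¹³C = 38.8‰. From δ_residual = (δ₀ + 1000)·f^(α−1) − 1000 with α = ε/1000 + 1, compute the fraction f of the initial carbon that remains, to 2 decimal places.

α − 1 = ε/1000 = -0.0386
(δ_res + 1000)/(δ₀ + 1000) = (38.8 + 1000)/(2.3 + 1000) = 1038.8/1002.3 = 1.036416
f = 1.036416^(1/-0.0386) = exp(ln(1.036416)/-0.0386) = exp(0.03577/-0.0386)
f = exp(-0.9267) = 0.3959

0.40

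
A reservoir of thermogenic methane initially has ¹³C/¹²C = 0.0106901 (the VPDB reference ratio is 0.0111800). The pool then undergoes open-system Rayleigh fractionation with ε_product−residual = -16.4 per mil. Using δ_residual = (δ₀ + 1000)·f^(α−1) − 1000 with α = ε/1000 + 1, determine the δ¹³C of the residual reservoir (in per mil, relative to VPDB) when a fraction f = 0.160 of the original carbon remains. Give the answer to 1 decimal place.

-14.6 per mil

δ₀ = (0.0106901/0.0111800 − 1)×1000 = (0.956181 − 1)×1000 = -43.819 per mil
α − 1 = ε/1000 = -0.0164
f^(α−1) = 0.160^(-0.0164) = 1.030511
δ_res = (-43.819 + 1000) × 1.030511 − 1000 = 985.354 − 1000 = -14.65 per mil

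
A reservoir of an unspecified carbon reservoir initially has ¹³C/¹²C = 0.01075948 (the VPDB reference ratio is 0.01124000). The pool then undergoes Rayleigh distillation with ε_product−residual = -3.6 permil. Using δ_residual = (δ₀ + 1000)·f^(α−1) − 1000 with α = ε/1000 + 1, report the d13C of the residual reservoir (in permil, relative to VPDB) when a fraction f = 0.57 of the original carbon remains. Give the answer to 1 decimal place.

δ₀ = (0.01075948/0.01124000 − 1)×1000 = (0.957249 − 1)×1000 = -42.751 permil
α − 1 = ε/1000 = -0.0036
f^(α−1) = 0.57^(-0.0036) = 1.002026
δ_res = (-42.751 + 1000) × 1.002026 − 1000 = 959.188 − 1000 = -40.81 permil

-40.8 permil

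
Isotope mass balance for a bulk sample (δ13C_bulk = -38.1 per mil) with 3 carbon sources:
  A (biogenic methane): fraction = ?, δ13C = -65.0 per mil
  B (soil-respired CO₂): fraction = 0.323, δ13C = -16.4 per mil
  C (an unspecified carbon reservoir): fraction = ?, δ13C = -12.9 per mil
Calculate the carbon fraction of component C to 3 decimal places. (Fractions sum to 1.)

Let f_C and f_A be the unknown fractions; fractions sum to 1 so f_C + f_A = 0.677.
Mass balance: Σ fᵢ·δᵢ = δ_bulk ⇒ f_C·(-12.9) + f_A·(-65.0) = -38.1 − (-5.297) = -32.803
Substitute f_A = 0.677 − f_C:
f_C·(-12.9 − -65.0) = -32.803 − 0.677×(-65.0) = 11.202
f_C = 11.202 / 52.1 = 0.2150

0.215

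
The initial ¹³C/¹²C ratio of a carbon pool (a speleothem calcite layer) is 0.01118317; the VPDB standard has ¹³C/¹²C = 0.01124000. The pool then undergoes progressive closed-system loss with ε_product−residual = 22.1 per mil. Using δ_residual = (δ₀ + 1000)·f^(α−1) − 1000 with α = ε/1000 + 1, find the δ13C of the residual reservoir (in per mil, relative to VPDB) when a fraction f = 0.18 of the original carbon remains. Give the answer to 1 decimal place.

-42.1 per mil

δ₀ = (0.01118317/0.01124000 − 1)×1000 = (0.994944 − 1)×1000 = -5.056 per mil
α − 1 = ε/1000 = 0.0221
f^(α−1) = 0.18^(0.0221) = 0.962812
δ_res = (-5.056 + 1000) × 0.962812 − 1000 = 957.944 − 1000 = -42.06 per mil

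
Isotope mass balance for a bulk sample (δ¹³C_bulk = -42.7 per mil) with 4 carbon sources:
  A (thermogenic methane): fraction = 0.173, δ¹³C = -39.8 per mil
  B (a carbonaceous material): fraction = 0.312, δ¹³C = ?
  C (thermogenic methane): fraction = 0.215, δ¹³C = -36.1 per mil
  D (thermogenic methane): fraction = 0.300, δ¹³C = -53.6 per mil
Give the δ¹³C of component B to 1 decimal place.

-38.4 per mil

Isotope mass balance: δ_bulk = Σ fᵢ·δᵢ.
-42.7 = 0.173×(-39.8) + 0.312×δ_B + 0.215×(-36.1) + 0.300×(-53.6)
0.312·δ_B = -42.7 − (-30.727) = -11.973
δ_B = -11.973 / 0.312 = -38.38 per mil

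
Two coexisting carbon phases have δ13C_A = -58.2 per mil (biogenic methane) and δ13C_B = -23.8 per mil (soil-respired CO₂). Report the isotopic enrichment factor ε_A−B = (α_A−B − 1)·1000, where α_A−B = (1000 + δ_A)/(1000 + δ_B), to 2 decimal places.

-35.24 per mil

α_A−B = (1000 + -58.2) / (1000 + -23.8) = 941.8 / 976.2 = 0.964761
ε_A−B = (0.964761 − 1) × 1000 = -35.239 per mil
(The approximation ε ≈ δ_A − δ_B would give -34.4 per mil.)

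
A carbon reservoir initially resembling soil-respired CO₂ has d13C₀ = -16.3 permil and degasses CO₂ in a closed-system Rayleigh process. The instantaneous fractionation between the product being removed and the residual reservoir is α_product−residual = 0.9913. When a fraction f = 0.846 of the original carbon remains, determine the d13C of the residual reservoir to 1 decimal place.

-14.9 permil

Rayleigh residual: δ_res = (δ₀ + 1000)·f^(α−1) − 1000
α − 1 = -0.00870
f^(α−1) = 0.846^(-0.00870) = 1.001456
δ_res = (-16.3 + 1000) × 1.001456 − 1000 = 985.132 − 1000 = -14.87 permil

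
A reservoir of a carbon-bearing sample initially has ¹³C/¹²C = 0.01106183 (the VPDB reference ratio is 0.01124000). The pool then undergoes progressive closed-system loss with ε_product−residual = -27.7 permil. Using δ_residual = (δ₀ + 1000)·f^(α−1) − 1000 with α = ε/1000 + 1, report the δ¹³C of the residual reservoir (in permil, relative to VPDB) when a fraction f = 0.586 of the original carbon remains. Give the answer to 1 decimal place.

-1.2 permil

δ₀ = (0.01106183/0.01124000 − 1)×1000 = (0.984149 − 1)×1000 = -15.851 permil
α − 1 = ε/1000 = -0.0277
f^(α−1) = 0.586^(-0.0277) = 1.014914
δ_res = (-15.851 + 1000) × 1.014914 − 1000 = 998.826 − 1000 = -1.17 permil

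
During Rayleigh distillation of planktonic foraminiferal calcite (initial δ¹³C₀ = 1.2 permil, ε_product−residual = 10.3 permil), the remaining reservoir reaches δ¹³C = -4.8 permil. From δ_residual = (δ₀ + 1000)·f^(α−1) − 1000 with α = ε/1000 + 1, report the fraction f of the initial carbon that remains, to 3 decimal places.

0.558

α − 1 = ε/1000 = 0.0103
(δ_res + 1000)/(δ₀ + 1000) = (-4.8 + 1000)/(1.2 + 1000) = 995.2/1001.2 = 0.994007
f = 0.994007^(1/0.0103) = exp(ln(0.994007)/0.0103) = exp(-0.00601/0.0103)
f = exp(-0.5836) = 0.5579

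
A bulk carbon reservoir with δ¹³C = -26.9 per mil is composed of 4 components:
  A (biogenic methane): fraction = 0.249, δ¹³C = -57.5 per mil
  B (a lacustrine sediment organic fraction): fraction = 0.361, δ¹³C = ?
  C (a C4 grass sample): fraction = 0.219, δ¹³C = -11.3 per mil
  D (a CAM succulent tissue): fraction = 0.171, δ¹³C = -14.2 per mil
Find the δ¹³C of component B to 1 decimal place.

-21.3 per mil

Isotope mass balance: δ_bulk = Σ fᵢ·δᵢ.
-26.9 = 0.249×(-57.5) + 0.361×δ_B + 0.219×(-11.3) + 0.171×(-14.2)
0.361·δ_B = -26.9 − (-19.220) = -7.680
δ_B = -7.680 / 0.361 = -21.27 per mil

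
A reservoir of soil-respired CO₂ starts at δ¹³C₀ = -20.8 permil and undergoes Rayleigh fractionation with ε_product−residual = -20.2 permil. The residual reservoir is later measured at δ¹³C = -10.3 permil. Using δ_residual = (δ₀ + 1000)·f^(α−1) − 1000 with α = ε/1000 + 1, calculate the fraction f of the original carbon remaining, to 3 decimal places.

α − 1 = ε/1000 = -0.0202
(δ_res + 1000)/(δ₀ + 1000) = (-10.3 + 1000)/(-20.8 + 1000) = 989.7/979.2 = 1.010723
f = 1.010723^(1/-0.0202) = exp(ln(1.010723)/-0.0202) = exp(0.01067/-0.0202)
f = exp(-0.5280) = 0.5898

0.590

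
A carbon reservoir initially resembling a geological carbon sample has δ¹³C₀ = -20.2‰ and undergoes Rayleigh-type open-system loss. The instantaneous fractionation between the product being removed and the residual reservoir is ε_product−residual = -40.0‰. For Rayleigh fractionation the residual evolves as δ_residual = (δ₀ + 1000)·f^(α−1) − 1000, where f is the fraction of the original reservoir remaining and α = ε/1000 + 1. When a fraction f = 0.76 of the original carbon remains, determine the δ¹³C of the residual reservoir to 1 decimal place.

Rayleigh residual: δ_res = (δ₀ + 1000)·f^(α−1) − 1000
α = ε/1000 + 1 = 0.96000, so α − 1 = -0.04000
f^(α−1) = 0.76^(-0.04000) = 1.011038
δ_res = (-20.2 + 1000) × 1.011038 − 1000 = 990.615 − 1000 = -9.39‰

-9.4‰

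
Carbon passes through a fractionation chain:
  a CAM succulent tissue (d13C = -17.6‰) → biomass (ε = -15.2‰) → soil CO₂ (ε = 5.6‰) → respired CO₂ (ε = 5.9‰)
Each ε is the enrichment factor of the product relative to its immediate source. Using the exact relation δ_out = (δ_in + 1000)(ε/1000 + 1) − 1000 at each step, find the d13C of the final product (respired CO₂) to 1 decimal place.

-21.4‰

step 1: δ = (-17.60 + 1000)·(-15.2/1000 + 1) − 1000 = -32.53‰
step 2: δ = (-32.53 + 1000)·(5.6/1000 + 1) − 1000 = -27.11‰
step 3: δ = (-27.11 + 1000)·(5.9/1000 + 1) − 1000 = -21.37‰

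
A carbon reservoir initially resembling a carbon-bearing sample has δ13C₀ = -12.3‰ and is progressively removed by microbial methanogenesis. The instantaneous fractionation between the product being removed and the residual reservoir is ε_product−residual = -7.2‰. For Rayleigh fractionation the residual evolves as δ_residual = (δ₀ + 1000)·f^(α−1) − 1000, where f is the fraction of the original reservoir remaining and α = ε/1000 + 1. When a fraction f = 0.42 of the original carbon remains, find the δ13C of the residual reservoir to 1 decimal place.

-6.1‰

Rayleigh residual: δ_res = (δ₀ + 1000)·f^(α−1) − 1000
α = ε/1000 + 1 = 0.99280, so α − 1 = -0.00720
f^(α−1) = 0.42^(-0.00720) = 1.006266
δ_res = (-12.3 + 1000) × 1.006266 − 1000 = 993.888 − 1000 = -6.11‰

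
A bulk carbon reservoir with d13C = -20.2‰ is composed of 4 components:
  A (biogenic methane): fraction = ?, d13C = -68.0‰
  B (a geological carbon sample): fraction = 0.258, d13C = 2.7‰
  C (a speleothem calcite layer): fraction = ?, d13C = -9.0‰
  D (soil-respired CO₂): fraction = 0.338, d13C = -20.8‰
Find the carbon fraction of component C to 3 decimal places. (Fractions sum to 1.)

0.231

Let f_C and f_A be the unknown fractions; fractions sum to 1 so f_C + f_A = 0.404.
Mass balance: Σ fᵢ·δᵢ = δ_bulk ⇒ f_C·(-9.0) + f_A·(-68.0) = -20.2 − (-6.334) = -13.866
Substitute f_A = 0.404 − f_C:
f_C·(-9.0 − -68.0) = -13.866 − 0.404×(-68.0) = 13.606
f_C = 13.606 / 59.0 = 0.2306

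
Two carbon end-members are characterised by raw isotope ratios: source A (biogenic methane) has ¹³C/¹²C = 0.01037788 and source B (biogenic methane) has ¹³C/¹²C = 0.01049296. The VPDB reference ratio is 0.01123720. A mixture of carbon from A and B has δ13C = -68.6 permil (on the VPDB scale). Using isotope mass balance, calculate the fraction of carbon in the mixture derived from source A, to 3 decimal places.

δ_A = (0.01037788/0.01123720 − 1)×1000 = (0.923529 − 1)×1000 = -76.471 permil
δ_B = (0.01049296/0.01123720 − 1)×1000 = (0.933770 − 1)×1000 = -66.230 permil
f_A = (δ_mix − δ_B)/(δ_A − δ_B) = (-68.6 − (-66.230))/(-76.471 − (-66.230))
f_A = -2.370 / -10.241 = 0.2314

0.231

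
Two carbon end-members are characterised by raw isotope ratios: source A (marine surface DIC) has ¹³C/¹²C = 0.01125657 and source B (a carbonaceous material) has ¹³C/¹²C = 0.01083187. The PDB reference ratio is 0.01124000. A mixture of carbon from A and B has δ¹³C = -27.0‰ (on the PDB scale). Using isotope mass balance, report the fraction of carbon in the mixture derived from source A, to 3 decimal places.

δ_A = (0.01125657/0.01124000 − 1)×1000 = (1.001474 − 1)×1000 = 1.474‰
δ_B = (0.01083187/0.01124000 − 1)×1000 = (0.963690 − 1)×1000 = -36.310‰
f_A = (δ_mix − δ_B)/(δ_A − δ_B) = (-27.0 − (-36.310))/(1.474 − (-36.310))
f_A = 9.310 / 37.785 = 0.2464

0.246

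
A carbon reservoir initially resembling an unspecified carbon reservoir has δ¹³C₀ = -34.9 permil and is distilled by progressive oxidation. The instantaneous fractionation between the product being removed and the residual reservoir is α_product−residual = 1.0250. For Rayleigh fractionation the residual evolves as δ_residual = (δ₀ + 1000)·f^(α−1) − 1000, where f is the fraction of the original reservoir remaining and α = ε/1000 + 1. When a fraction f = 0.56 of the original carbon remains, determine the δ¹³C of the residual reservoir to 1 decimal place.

Rayleigh residual: δ_res = (δ₀ + 1000)·f^(α−1) − 1000
α − 1 = 0.02500
f^(α−1) = 0.56^(0.02500) = 0.985609
δ_res = (-34.9 + 1000) × 0.985609 − 1000 = 951.211 − 1000 = -48.79 permil

-48.8 permil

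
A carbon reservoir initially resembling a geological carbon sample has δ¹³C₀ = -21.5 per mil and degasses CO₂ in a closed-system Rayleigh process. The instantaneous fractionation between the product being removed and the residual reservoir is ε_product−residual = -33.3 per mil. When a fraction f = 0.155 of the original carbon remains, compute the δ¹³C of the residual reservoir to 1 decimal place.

Rayleigh residual: δ_res = (δ₀ + 1000)·f^(α−1) − 1000
α = ε/1000 + 1 = 0.96670, so α − 1 = -0.03330
f^(α−1) = 0.155^(-0.03330) = 1.064050
δ_res = (-21.5 + 1000) × 1.064050 − 1000 = 1041.173 − 1000 = 41.17 per mil

41.2 per mil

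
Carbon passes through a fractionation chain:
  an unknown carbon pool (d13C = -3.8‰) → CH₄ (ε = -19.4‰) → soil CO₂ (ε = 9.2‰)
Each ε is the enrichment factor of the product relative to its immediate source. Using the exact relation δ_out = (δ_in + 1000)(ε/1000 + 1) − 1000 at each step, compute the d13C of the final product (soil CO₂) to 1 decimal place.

step 1: δ = (-3.80 + 1000)·(-19.4/1000 + 1) − 1000 = -23.13‰
step 2: δ = (-23.13 + 1000)·(9.2/1000 + 1) − 1000 = -14.14‰

-14.1‰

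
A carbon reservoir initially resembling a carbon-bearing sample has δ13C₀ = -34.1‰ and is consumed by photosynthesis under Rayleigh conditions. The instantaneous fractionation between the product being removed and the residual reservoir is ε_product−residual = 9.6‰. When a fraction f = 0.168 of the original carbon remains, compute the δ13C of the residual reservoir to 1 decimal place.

-50.5‰

Rayleigh residual: δ_res = (δ₀ + 1000)·f^(α−1) − 1000
α = ε/1000 + 1 = 1.00960, so α − 1 = 0.00960
f^(α−1) = 0.168^(0.00960) = 0.983021
δ_res = (-34.1 + 1000) × 0.983021 − 1000 = 949.500 − 1000 = -50.50‰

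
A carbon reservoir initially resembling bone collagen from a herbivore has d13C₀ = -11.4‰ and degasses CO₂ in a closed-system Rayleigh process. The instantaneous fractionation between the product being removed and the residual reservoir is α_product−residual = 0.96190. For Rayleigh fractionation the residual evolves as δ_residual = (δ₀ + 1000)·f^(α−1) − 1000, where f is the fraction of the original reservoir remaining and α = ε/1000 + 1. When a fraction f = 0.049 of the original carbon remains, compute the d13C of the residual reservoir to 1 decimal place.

Rayleigh residual: δ_res = (δ₀ + 1000)·f^(α−1) − 1000
α − 1 = -0.03810
f^(α−1) = 0.049^(-0.03810) = 1.121769
δ_res = (-11.4 + 1000) × 1.121769 − 1000 = 1108.981 − 1000 = 108.98‰

109.0‰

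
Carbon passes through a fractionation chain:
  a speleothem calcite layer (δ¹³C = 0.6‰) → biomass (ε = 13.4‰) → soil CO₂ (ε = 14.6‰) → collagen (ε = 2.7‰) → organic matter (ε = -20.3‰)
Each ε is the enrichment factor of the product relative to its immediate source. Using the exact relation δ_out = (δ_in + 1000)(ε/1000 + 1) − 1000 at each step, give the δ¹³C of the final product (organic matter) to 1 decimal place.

10.6‰

step 1: δ = (0.60 + 1000)·(13.4/1000 + 1) − 1000 = 14.01‰
step 2: δ = (14.01 + 1000)·(14.6/1000 + 1) − 1000 = 28.81‰
step 3: δ = (28.81 + 1000)·(2.7/1000 + 1) − 1000 = 31.59‰
step 4: δ = (31.59 + 1000)·(-20.3/1000 + 1) − 1000 = 10.65‰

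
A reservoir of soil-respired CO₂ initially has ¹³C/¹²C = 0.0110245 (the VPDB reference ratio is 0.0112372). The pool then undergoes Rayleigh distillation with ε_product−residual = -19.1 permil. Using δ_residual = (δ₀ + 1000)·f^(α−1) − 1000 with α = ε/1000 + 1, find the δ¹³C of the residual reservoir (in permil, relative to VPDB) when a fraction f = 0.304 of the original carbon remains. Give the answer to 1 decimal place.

δ₀ = (0.0110245/0.0112372 − 1)×1000 = (0.981072 − 1)×1000 = -18.928 permil
α − 1 = ε/1000 = -0.0191
f^(α−1) = 0.304^(-0.0191) = 1.023003
δ_res = (-18.928 + 1000) × 1.023003 − 1000 = 1003.640 − 1000 = 3.64 permil

3.6 permil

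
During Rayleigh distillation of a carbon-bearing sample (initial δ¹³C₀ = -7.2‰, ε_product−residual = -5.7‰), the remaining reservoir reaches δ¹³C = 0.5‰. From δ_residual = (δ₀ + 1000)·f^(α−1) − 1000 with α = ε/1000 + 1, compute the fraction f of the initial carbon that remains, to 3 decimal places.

0.258

α − 1 = ε/1000 = -0.0057
(δ_res + 1000)/(δ₀ + 1000) = (0.5 + 1000)/(-7.2 + 1000) = 1000.5/992.8 = 1.007756
f = 1.007756^(1/-0.0057) = exp(ln(1.007756)/-0.0057) = exp(0.00773/-0.0057)
f = exp(-1.3554) = 0.2578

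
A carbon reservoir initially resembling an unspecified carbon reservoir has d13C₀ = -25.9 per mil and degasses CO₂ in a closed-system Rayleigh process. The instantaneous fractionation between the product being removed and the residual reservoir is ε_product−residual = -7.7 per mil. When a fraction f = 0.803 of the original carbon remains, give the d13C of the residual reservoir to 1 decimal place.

-24.3 per mil

Rayleigh residual: δ_res = (δ₀ + 1000)·f^(α−1) − 1000
α = ε/1000 + 1 = 0.99230, so α − 1 = -0.00770
f^(α−1) = 0.803^(-0.00770) = 1.001691
δ_res = (-25.9 + 1000) × 1.001691 − 1000 = 975.747 − 1000 = -24.25 per mil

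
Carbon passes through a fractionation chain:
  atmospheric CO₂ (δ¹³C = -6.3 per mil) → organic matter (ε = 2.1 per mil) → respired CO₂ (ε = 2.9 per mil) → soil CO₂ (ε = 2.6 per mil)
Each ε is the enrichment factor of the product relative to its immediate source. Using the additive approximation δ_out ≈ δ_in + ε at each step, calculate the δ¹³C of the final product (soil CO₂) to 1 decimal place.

step 1: δ ≈ -6.3 + (2.1) = -4.2 per mil
step 2: δ ≈ -4.2 + (2.9) = -1.3 per mil
step 3: δ ≈ -1.3 + (2.6) = 1.3 per mil

1.3 per mil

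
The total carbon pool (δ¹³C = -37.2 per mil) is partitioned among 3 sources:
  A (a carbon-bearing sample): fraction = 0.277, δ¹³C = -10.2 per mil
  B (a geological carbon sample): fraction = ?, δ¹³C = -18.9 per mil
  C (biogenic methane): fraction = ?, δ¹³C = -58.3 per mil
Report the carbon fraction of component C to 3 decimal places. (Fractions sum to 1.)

Let f_C and f_B be the unknown fractions; fractions sum to 1 so f_C + f_B = 0.723.
Mass balance: Σ fᵢ·δᵢ = δ_bulk ⇒ f_C·(-58.3) + f_B·(-18.9) = -37.2 − (-2.825) = -34.375
Substitute f_B = 0.723 − f_C:
f_C·(-58.3 − -18.9) = -34.375 − 0.723×(-18.9) = -20.710
f_C = -20.710 / -39.4 = 0.5256

0.526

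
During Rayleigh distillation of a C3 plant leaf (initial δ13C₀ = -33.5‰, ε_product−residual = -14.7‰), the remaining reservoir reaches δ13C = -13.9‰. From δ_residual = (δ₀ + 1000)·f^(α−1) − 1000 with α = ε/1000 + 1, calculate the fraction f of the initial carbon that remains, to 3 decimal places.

0.255

α − 1 = ε/1000 = -0.0147
(δ_res + 1000)/(δ₀ + 1000) = (-13.9 + 1000)/(-33.5 + 1000) = 986.1/966.5 = 1.020279
f = 1.020279^(1/-0.0147) = exp(ln(1.020279)/-0.0147) = exp(0.02008/-0.0147)
f = exp(-1.3657) = 0.2552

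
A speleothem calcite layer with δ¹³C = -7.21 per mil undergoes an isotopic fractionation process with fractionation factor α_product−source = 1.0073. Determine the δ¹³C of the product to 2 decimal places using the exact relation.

δ_product = (δ_source + 1000)·α − 1000
δ_product = (-7.21 + 1000) × 1.0073 − 1000
δ_product = 1000.037 − 1000 = 0.037 per mil

0.04 per mil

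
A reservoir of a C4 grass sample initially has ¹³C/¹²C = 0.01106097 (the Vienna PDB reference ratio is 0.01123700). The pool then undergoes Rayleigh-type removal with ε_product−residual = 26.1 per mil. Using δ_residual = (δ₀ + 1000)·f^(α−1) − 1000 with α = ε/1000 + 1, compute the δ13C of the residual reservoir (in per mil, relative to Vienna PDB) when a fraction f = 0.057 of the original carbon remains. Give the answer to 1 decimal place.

-86.6 per mil

δ₀ = (0.01106097/0.01123700 − 1)×1000 = (0.984335 − 1)×1000 = -15.665 per mil
α − 1 = ε/1000 = 0.0261
f^(α−1) = 0.057^(0.0261) = 0.927958
δ_res = (-15.665 + 1000) × 0.927958 − 1000 = 913.421 − 1000 = -86.58 per mil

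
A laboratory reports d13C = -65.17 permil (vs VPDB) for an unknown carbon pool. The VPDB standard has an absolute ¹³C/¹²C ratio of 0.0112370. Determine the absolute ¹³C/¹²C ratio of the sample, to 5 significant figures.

R_sample = R_standard × (d13C/1000 + 1)
R_sample = 0.0112370 × (-65.17/1000 + 1) = 0.0112370 × 0.934830
R_sample = 0.0105047

0.010505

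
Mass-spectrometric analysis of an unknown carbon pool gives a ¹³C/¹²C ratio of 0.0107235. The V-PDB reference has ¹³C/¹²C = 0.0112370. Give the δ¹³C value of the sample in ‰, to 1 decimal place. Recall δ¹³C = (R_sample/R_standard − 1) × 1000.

-45.7‰

δ¹³C = (R_sample / R_standard − 1) × 1000
R_sample / R_standard = 0.0107235 / 0.0112370 = 0.954303
δ¹³C = (0.954303 − 1) × 1000 = -45.70‰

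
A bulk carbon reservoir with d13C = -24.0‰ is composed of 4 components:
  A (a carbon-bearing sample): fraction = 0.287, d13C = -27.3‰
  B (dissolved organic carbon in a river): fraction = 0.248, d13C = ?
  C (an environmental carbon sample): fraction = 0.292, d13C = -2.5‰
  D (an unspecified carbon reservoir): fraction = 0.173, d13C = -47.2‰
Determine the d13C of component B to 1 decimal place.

Isotope mass balance: δ_bulk = Σ fᵢ·δᵢ.
-24.0 = 0.287×(-27.3) + 0.248×δ_B + 0.292×(-2.5) + 0.173×(-47.2)
0.248·δ_B = -24.0 − (-16.731) = -7.269
δ_B = -7.269 / 0.248 = -29.31‰

-29.3‰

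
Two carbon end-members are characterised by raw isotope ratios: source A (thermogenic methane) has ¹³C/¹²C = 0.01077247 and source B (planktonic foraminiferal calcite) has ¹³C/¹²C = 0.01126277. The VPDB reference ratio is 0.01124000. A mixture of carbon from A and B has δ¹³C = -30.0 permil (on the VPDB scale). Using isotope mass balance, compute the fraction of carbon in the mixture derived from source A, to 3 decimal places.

δ_A = (0.01077247/0.01124000 − 1)×1000 = (0.958405 − 1)×1000 = -41.595 permil
δ_B = (0.01126277/0.01124000 − 1)×1000 = (1.002026 − 1)×1000 = 2.026 permil
f_A = (δ_mix − δ_B)/(δ_A − δ_B) = (-30.0 − (2.026))/(-41.595 − (2.026))
f_A = -32.026 / -43.621 = 0.7342

0.734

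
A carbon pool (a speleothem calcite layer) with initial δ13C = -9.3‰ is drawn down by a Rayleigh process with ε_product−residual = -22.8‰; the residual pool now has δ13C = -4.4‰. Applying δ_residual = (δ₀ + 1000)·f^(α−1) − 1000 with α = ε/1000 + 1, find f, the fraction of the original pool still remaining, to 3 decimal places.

0.805

α − 1 = ε/1000 = -0.0228
(δ_res + 1000)/(δ₀ + 1000) = (-4.4 + 1000)/(-9.3 + 1000) = 995.6/990.7 = 1.004946
f = 1.004946^(1/-0.0228) = exp(ln(1.004946)/-0.0228) = exp(0.00493/-0.0228)
f = exp(-0.2164) = 0.8054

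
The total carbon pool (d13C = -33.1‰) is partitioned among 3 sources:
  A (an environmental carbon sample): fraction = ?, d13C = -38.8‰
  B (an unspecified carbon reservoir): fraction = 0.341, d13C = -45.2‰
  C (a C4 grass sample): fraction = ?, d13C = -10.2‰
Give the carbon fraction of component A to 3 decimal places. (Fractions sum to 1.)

Let f_A and f_C be the unknown fractions; fractions sum to 1 so f_A + f_C = 0.659.
Mass balance: Σ fᵢ·δᵢ = δ_bulk ⇒ f_A·(-38.8) + f_C·(-10.2) = -33.1 − (-15.413) = -17.687
Substitute f_C = 0.659 − f_A:
f_A·(-38.8 − -10.2) = -17.687 − 0.659×(-10.2) = -10.965
f_A = -10.965 / -28.6 = 0.3834

0.383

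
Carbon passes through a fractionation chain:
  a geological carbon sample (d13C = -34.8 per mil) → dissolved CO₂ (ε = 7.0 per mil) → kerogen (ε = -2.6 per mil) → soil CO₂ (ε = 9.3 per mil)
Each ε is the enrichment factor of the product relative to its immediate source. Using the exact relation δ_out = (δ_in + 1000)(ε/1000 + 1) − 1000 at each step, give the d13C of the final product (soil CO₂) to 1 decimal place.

step 1: δ = (-34.80 + 1000)·(7.0/1000 + 1) − 1000 = -28.04 per mil
step 2: δ = (-28.04 + 1000)·(-2.6/1000 + 1) − 1000 = -30.57 per mil
step 3: δ = (-30.57 + 1000)·(9.3/1000 + 1) − 1000 = -21.55 per mil

-21.6 per mil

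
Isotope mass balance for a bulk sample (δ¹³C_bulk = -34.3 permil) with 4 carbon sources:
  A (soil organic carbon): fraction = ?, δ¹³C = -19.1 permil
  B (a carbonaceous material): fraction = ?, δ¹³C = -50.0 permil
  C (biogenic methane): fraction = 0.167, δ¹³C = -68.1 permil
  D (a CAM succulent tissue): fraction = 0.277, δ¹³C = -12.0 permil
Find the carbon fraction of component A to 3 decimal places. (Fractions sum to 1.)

Let f_A and f_B be the unknown fractions; fractions sum to 1 so f_A + f_B = 0.556.
Mass balance: Σ fᵢ·δᵢ = δ_bulk ⇒ f_A·(-19.1) + f_B·(-50.0) = -34.3 − (-14.697) = -19.603
Substitute f_B = 0.556 − f_A:
f_A·(-19.1 − -50.0) = -19.603 − 0.556×(-50.0) = 8.197
f_A = 8.197 / 30.9 = 0.2653

0.265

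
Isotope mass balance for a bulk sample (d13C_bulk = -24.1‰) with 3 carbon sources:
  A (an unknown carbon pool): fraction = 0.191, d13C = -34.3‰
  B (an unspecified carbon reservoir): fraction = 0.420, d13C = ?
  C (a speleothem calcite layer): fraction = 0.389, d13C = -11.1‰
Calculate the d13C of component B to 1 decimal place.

Isotope mass balance: δ_bulk = Σ fᵢ·δᵢ.
-24.1 = 0.191×(-34.3) + 0.420×δ_B + 0.389×(-11.1)
0.420·δ_B = -24.1 − (-10.869) = -13.231
δ_B = -13.231 / 0.420 = -31.50‰

-31.5‰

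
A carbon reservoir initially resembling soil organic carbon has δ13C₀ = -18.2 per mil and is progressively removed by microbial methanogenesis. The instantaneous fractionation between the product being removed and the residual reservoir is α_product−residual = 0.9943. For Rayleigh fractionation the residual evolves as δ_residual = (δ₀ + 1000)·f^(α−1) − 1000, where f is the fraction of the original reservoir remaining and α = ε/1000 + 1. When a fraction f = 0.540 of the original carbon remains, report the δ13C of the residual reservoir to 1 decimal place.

-14.7 per mil

Rayleigh residual: δ_res = (δ₀ + 1000)·f^(α−1) − 1000
α − 1 = -0.00570
f^(α−1) = 0.540^(-0.00570) = 1.003518
δ_res = (-18.2 + 1000) × 1.003518 − 1000 = 985.254 − 1000 = -14.75 per mil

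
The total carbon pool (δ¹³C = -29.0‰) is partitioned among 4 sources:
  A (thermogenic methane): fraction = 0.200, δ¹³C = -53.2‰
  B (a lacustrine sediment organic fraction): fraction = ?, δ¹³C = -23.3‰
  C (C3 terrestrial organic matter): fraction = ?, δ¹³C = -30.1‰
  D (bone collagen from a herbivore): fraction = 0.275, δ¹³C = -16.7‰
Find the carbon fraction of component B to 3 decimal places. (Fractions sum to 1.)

Let f_B and f_C be the unknown fractions; fractions sum to 1 so f_B + f_C = 0.525.
Mass balance: Σ fᵢ·δᵢ = δ_bulk ⇒ f_B·(-23.3) + f_C·(-30.1) = -29.0 − (-15.233) = -13.767
Substitute f_C = 0.525 − f_B:
f_B·(-23.3 − -30.1) = -13.767 − 0.525×(-30.1) = 2.035
f_B = 2.035 / 6.8 = 0.2993

0.299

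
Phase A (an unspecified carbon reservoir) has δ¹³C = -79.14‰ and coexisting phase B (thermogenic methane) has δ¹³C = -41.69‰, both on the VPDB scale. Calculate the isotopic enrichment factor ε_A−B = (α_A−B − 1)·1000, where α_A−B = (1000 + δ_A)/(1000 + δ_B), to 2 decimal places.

α_A−B = (1000 + -79.14) / (1000 + -41.69) = 920.86 / 958.31 = 0.960921
ε_A−B = (0.960921 − 1) × 1000 = -39.079‰
(The approximation ε ≈ δ_A − δ_B would give -37.45‰.)

-39.08‰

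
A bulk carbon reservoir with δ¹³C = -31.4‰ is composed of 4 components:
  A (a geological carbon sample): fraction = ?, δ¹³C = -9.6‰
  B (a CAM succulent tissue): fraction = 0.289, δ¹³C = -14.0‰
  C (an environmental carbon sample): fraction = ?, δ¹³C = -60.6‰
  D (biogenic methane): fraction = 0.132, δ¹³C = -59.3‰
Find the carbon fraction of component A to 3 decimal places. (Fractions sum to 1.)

0.305

Let f_A and f_C be the unknown fractions; fractions sum to 1 so f_A + f_C = 0.579.
Mass balance: Σ fᵢ·δᵢ = δ_bulk ⇒ f_A·(-9.6) + f_C·(-60.6) = -31.4 − (-11.874) = -19.526
Substitute f_C = 0.579 − f_A:
f_A·(-9.6 − -60.6) = -19.526 − 0.579×(-60.6) = 15.561
f_A = 15.561 / 51.0 = 0.3051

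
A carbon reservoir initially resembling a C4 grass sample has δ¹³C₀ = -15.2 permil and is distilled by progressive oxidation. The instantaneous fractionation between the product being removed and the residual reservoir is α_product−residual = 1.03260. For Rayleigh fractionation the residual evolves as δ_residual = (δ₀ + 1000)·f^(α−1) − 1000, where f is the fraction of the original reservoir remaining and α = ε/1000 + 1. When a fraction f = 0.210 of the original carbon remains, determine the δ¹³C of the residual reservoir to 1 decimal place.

-64.1 permil

Rayleigh residual: δ_res = (δ₀ + 1000)·f^(α−1) − 1000
α − 1 = 0.03260
f^(α−1) = 0.210^(0.03260) = 0.950395
δ_res = (-15.2 + 1000) × 0.950395 − 1000 = 935.949 − 1000 = -64.05 permil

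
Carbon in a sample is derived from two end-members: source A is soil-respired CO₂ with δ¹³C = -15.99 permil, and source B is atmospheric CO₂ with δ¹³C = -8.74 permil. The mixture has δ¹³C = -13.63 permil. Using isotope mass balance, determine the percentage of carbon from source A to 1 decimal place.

67.4%

δ_mix = f_A·δ_A + (1 − f_A)·δ_B  ⇒  f_A = (δ_mix − δ_B)/(δ_A − δ_B)
f_A = (-13.63 − (-8.74)) / (-15.99 − (-8.74))
f_A = -4.89 / -7.25 = 0.6745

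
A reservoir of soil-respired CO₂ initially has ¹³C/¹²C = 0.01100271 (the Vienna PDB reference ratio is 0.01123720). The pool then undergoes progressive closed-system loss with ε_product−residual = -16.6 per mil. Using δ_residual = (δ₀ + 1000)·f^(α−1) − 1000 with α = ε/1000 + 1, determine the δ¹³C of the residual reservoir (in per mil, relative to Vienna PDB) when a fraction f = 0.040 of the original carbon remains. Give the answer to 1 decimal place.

32.9 per mil

δ₀ = (0.01100271/0.01123720 − 1)×1000 = (0.979133 − 1)×1000 = -20.867 per mil
α − 1 = ε/1000 = -0.0166
f^(α−1) = 0.040^(-0.0166) = 1.054887
δ_res = (-20.867 + 1000) × 1.054887 − 1000 = 1032.874 − 1000 = 32.87 per mil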